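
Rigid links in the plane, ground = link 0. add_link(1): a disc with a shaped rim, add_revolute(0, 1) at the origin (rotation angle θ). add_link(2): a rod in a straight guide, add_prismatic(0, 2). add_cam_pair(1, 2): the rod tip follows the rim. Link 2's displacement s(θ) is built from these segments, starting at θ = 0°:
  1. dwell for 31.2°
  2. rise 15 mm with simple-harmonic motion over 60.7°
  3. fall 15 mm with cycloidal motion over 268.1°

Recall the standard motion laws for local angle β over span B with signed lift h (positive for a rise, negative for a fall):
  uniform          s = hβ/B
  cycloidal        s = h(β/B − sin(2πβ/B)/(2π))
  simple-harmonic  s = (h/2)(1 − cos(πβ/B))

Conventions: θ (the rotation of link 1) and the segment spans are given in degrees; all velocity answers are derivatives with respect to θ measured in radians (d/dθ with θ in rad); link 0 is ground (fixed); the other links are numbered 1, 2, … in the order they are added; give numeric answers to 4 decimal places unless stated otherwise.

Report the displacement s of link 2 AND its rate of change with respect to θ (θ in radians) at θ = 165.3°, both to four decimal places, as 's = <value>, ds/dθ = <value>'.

segment 1 (0° to 31.2°, dwell): s unchanged at 0.0000
segment 2 (31.2° to 91.9°, simple-harmonic, h = 15) is passed completely: s = 0.0000 + (15) = 15.0000
θ = 165.3° falls in segment 3 (91.9° to 360°, cycloidal, h = -15): β = 165.3 − 91.9 = 73.4°, B = 268.1°; Δs = -15·(0.2738 − sin(2π·0.2738)/(2π)) = -1.7459; s = 15.0000 − 1.7459 = 13.2541
velocity in seg [91.9°–360°] (cycloidal), θ in radians: β = 73.4° = 1.2811 rad, B = 268.1° = 4.6792 rad; ds/dθ = (h/B)(1 − cos(2πβ/B)) = ((-15)/4.6792)(1 − cos(2π·0.2738)) = -3.682817 mm/rad

s = 13.2541, ds/dθ = -3.6828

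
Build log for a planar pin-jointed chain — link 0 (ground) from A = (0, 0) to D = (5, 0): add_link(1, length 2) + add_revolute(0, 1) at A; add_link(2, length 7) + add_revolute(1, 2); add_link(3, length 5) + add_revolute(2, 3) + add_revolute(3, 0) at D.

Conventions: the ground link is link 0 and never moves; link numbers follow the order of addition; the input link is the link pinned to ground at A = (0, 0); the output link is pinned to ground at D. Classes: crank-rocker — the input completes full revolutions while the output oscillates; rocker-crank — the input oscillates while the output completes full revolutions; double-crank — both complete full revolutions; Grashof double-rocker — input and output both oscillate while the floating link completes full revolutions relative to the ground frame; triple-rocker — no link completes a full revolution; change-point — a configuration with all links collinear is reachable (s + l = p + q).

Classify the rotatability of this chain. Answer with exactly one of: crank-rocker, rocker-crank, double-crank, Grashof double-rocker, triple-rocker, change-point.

lengths: ground=5, input=2, coupler=7, output=5
sorted: s=2 (shortest), l=7 (longest), p+q=10
s + l = 9 vs p + q = 10
s + l < p + q (Grashof) with shortest = input link → crank-rocker

crank-rocker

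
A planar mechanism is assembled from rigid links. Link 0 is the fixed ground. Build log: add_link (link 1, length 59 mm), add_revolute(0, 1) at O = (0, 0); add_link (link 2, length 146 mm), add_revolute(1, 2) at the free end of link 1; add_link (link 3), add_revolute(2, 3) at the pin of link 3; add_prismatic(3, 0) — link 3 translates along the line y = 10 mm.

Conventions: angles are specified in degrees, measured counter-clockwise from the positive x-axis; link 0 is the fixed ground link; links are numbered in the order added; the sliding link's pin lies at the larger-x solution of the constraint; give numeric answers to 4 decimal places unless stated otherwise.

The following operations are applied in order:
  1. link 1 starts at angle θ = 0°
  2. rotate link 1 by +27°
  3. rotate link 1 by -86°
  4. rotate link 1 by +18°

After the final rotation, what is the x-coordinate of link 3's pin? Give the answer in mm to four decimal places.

geometry: r = 59 mm, L = 146 mm, e = 10 mm; θ starts at 0°
rotate link 1 by +27°: θ ← 0° +27° = 27°
rotate link 1 by -86°: θ ← 27° -86° = -59°
rotate link 1 by +18°: θ ← -59° +18° = -41°
crank pin P = (r cos θ, r sin θ) = (44.527865, -38.707483)
h = r sin θ − e = -38.707483 − 10 = -48.707483
x = r cos θ + √(L² − h²) = 44.527865 + 137.635683 = 182.163548

182.1635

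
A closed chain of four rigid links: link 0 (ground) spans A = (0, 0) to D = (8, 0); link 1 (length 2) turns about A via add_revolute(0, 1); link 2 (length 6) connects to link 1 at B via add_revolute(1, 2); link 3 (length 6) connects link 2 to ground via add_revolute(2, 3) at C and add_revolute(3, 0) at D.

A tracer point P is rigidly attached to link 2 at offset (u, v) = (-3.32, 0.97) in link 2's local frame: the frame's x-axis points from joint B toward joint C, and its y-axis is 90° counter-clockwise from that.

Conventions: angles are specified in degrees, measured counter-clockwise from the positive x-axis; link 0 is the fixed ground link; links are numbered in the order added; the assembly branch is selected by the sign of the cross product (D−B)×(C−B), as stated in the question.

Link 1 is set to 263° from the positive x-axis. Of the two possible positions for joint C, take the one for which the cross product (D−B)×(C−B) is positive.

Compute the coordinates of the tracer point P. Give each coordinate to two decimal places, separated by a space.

A=(0,0), D=(8.00,0)
B = A + 2.00·(cos263°, sin263°) = (-0.2437, -1.9851)
|BD| = 8.4794
circle(B,6.00) ∩ circle(D,6.00): a=4.2397, h=4.2456
  candidates: C₊=(2.8842,3.1351) cross=36.000; C₋=(4.8721,-5.1202) cross=-36.000
  branch + wants cross > 0 → take C=(2.8842,3.1351) (cross=36.000)
ex = (C−B)/|BC| = (0.5213,0.8534); ey = (-0.8534,0.5213)
P = B + -3.32·ex + 0.97·ey = (-2.8023,-4.3126)

-2.80 -4.31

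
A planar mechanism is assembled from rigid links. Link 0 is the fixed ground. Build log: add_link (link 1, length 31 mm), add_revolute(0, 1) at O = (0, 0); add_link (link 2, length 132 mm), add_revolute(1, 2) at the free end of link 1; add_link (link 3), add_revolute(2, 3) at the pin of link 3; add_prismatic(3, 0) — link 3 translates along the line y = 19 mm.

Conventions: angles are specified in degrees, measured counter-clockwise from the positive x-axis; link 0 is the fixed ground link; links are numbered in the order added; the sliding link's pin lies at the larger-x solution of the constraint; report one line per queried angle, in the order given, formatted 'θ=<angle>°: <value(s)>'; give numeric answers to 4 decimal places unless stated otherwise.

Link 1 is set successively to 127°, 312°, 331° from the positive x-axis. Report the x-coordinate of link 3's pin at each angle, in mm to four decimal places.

geometry: r = 31 mm, L = 132 mm, e = 19 mm
θ=127°: crank pin P = (r cos θ, r sin θ) = (-18.656266, 24.757701)
θ=127°: h = r sin θ − e = 24.757701 − 19 = 5.757701
θ=127°: x = r cos θ + √(L² − h²) = -18.656266 + 131.874368 = 113.218102
θ=312°: crank pin P = (r cos θ, r sin θ) = (20.743049, -23.037490)
θ=312°: h = r sin θ − e = -23.037490 − 19 = -42.037490
θ=312°: x = r cos θ + √(L² − h²) = 20.743049 + 125.127333 = 145.870382
θ=331°: crank pin P = (r cos θ, r sin θ) = (27.113211, -15.029098)
θ=331°: h = r sin θ − e = -15.029098 − 19 = -34.029098
θ=331°: x = r cos θ + √(L² − h²) = 27.113211 + 127.538310 = 154.651521

θ=127°: 113.2181
θ=312°: 145.8704
θ=331°: 154.6515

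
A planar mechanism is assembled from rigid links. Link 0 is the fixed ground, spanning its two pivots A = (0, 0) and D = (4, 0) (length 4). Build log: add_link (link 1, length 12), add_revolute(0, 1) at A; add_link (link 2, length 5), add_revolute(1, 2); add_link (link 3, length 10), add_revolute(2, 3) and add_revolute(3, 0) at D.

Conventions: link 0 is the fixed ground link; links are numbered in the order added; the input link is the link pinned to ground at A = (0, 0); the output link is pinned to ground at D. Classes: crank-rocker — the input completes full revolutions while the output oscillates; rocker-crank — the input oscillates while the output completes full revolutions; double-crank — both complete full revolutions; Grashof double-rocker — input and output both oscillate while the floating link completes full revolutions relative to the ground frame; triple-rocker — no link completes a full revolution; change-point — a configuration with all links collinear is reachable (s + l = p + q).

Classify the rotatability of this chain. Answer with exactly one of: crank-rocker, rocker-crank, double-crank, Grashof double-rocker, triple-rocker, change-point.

lengths: ground=4, input=12, coupler=5, output=10
sorted: s=4 (shortest), l=12 (longest), p+q=15
s + l = 16 vs p + q = 15
s + l > p + q → non-Grashof → no link fully rotates → triple-rocker

triple-rocker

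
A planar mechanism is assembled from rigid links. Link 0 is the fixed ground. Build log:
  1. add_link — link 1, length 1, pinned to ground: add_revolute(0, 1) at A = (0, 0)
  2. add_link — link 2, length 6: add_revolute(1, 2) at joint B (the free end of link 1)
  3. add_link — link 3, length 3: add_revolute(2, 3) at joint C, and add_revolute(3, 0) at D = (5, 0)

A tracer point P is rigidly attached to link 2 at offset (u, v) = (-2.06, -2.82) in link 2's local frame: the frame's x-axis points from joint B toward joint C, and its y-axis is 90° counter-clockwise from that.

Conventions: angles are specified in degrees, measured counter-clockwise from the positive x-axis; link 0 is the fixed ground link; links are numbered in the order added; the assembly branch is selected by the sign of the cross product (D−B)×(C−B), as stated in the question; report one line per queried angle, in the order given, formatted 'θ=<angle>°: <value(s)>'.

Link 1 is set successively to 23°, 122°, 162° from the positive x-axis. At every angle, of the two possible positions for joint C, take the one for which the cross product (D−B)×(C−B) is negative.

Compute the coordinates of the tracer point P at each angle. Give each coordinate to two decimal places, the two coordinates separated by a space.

A=(0,0), D=(5.00,0)
θ=23°: B = A + 1.00·(cos23°, sin23°) = (0.9205, 0.3907)
θ=23°: |BD| = 4.0982
θ=23°: circle(B,6.00) ∩ circle(D,3.00): a=5.3432, h=2.7294
θ=23°:   candidates: C₊=(6.4996,2.5983) cross=11.186; C₋=(5.9792,-2.8357) cross=-11.186
θ=23°:   branch - wants cross < 0 → take C=(5.9792,-2.8357) (cross=-11.186)
θ=23°: ex = (C−B)/|BC| = (0.8431,-0.5377); ey = (0.5377,0.8431)
θ=23°: P = B + -2.06·ex + -2.82·ey = (-2.3327,-0.8791)
θ=122°: B = A + 1.00·(cos122°, sin122°) = (-0.5299, 0.8480)
θ=122°: |BD| = 5.5946
θ=122°: circle(B,6.00) ∩ circle(D,3.00): a=5.2103, h=2.9753
θ=122°:   candidates: C₊=(5.0712,2.9992) cross=16.645; C₋=(4.1692,-2.8827) cross=-16.645
θ=122°:   branch - wants cross < 0 → take C=(4.1692,-2.8827) (cross=-16.645)
θ=122°: ex = (C−B)/|BC| = (0.7832,-0.6218); ey = (0.6218,0.7832)
θ=122°: P = B + -2.06·ex + -2.82·ey = (-3.8967,-0.0797)
θ=162°: B = A + 1.00·(cos162°, sin162°) = (-0.9511, 0.3090)
θ=162°: |BD| = 5.9591
θ=162°: circle(B,6.00) ∩ circle(D,3.00): a=5.2450, h=2.9138
θ=162°:   candidates: C₊=(4.4380,2.9469) cross=17.363; C₋=(4.1358,-2.8728) cross=-17.363
θ=162°:   branch - wants cross < 0 → take C=(4.1358,-2.8728) (cross=-17.363)
θ=162°: ex = (C−B)/|BC| = (0.8478,-0.5303); ey = (0.5303,0.8478)
θ=162°: P = B + -2.06·ex + -2.82·ey = (-4.1930,-0.9894)

θ=23°: -2.33 -0.88
θ=122°: -3.90 -0.08
θ=162°: -4.19 -0.99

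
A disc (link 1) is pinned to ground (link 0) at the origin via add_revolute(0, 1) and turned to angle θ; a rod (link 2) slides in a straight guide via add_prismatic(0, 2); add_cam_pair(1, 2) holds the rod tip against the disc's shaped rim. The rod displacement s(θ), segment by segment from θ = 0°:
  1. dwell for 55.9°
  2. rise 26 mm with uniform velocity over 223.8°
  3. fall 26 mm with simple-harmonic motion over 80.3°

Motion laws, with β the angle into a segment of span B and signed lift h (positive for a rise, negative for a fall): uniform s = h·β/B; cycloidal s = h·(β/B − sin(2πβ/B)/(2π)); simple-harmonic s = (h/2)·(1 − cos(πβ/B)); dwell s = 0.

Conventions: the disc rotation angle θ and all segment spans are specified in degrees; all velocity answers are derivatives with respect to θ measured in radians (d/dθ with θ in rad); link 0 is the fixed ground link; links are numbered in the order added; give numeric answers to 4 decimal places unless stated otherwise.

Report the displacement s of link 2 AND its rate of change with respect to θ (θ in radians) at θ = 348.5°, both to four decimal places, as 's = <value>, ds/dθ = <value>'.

segment 1 (0° to 55.9°, dwell): s unchanged at 0.0000
segment 2 (55.9° to 279.7°, uniform, h = 26) is passed completely: s = 0.0000 + (26) = 26.0000
θ = 348.5° falls in segment 3 (279.7° to 360°, simple-harmonic, h = -26): β = 348.5 − 279.7 = 68.8°, B = 80.3°; Δs = -26/2·(1 − cos(π·0.8568)) = -24.7063; s = 26.0000 − 24.7063 = 1.2937
velocity in seg [279.7°–360°] (simple-harmonic), θ in radians: β = 68.8° = 1.2008 rad, B = 80.3° = 1.4015 rad; ds/dθ = (πh/(2B)) sin(πβ/B) = (π·(-26)/(2·1.4015)) sin(π·0.8568) = -12.673025 mm/rad

s = 1.2937, ds/dθ = -12.6730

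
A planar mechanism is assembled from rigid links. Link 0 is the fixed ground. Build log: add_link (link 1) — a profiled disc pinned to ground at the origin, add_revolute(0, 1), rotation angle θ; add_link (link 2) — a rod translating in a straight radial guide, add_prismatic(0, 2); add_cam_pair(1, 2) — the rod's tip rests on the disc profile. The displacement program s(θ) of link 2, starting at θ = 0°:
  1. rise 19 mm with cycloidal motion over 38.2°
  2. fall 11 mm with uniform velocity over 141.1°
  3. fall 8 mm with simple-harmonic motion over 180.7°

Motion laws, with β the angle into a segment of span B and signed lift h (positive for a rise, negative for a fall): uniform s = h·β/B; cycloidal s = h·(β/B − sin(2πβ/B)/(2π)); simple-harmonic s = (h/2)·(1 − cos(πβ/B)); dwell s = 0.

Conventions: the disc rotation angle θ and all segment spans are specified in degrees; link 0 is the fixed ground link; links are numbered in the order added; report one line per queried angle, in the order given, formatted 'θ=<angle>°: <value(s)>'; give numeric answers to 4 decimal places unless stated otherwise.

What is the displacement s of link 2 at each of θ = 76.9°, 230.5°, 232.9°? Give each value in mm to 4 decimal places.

seg 1 [0°–38.2°] cycloidal, h=19: full span → s += 19 → s = 19.0000
seg 2 [38.2°–179.3°] uniform, h=-11: θ=76.9° here. β=38.7, B=141.1. -11·38.7/141.1 = -3.0170 → s = 15.9830
seg 2 [38.2°–179.3°] uniform, h=-11: full span → s += -11 → s = 8.0000
seg 3 [179.3°–360°] simple-harmonic, h=-8: θ=230.5° here. β=51.2, B=180.7. -8/2·(1 − cos(π·0.2833)) = -1.4828 → s = 6.5172
seg 3 [179.3°–360°] simple-harmonic, h=-8: θ=232.9° here. β=53.6, B=180.7. -8/2·(1 − cos(π·0.2966)) = -1.6147 → s = 6.3853

θ=76.9°: 15.9830
θ=230.5°: 6.5172
θ=232.9°: 6.3853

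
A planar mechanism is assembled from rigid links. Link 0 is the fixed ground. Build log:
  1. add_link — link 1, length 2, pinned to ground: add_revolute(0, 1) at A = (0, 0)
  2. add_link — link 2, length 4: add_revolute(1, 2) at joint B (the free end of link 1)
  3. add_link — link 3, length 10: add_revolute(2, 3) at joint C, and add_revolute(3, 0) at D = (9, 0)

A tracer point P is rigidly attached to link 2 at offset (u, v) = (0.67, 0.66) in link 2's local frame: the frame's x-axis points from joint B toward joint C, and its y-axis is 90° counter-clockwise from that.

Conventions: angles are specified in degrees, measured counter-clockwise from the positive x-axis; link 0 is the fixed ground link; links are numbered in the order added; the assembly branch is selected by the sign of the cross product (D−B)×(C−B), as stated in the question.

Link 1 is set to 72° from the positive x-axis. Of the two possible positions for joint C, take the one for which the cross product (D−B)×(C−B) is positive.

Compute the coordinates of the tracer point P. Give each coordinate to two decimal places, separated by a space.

A=(0,0), D=(9.00,0)
B = A + 2.00·(cos72°, sin72°) = (0.6180, 1.9021)
|BD| = 8.5951
circle(B,4.00) ∩ circle(D,10.00): a=-0.5890, h=3.9564
  candidates: C₊=(0.9192,5.8908) cross=34.006; C₋=(-0.8319,-1.8258) cross=-34.006
  branch + wants cross > 0 → take C=(0.9192,5.8908) (cross=34.006)
ex = (C−B)/|BC| = (0.0753,0.9972); ey = (-0.9972,0.0753)
P = B + 0.67·ex + 0.66·ey = (0.0104,2.6199)

0.01 2.62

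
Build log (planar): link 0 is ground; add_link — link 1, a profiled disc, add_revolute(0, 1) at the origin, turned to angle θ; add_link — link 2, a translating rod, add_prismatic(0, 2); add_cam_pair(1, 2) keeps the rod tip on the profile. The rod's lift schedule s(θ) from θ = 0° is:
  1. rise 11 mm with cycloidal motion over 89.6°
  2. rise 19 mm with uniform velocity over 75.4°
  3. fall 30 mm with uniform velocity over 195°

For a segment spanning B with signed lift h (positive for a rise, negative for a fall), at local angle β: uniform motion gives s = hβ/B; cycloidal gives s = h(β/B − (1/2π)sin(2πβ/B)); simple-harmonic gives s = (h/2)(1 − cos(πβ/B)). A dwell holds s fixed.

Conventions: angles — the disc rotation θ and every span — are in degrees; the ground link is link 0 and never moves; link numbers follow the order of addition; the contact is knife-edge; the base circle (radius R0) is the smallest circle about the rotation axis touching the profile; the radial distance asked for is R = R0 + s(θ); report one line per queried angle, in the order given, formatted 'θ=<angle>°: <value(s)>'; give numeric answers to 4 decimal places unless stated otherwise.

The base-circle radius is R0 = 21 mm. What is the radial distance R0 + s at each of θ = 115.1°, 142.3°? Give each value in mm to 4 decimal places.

seg 1 [0°–89.6°] cycloidal, h=11: full span → s += 11 → s = 11.0000
seg 2 [89.6°–165°] uniform, h=19: θ=115.1° here. β=25.5, B=75.4. 19·25.5/75.4 = 6.4257 → s = 17.4257
seg 2 [89.6°–165°] uniform, h=19: θ=142.3° here. β=52.7, B=75.4. 19·52.7/75.4 = 13.2798 → s = 24.2798
θ=115.1°: R = R0 + s = 21 + 17.4257 = 38.4257
θ=142.3°: R = R0 + s = 21 + 24.2798 = 45.2798

θ=115.1°: 38.4257
θ=142.3°: 45.2798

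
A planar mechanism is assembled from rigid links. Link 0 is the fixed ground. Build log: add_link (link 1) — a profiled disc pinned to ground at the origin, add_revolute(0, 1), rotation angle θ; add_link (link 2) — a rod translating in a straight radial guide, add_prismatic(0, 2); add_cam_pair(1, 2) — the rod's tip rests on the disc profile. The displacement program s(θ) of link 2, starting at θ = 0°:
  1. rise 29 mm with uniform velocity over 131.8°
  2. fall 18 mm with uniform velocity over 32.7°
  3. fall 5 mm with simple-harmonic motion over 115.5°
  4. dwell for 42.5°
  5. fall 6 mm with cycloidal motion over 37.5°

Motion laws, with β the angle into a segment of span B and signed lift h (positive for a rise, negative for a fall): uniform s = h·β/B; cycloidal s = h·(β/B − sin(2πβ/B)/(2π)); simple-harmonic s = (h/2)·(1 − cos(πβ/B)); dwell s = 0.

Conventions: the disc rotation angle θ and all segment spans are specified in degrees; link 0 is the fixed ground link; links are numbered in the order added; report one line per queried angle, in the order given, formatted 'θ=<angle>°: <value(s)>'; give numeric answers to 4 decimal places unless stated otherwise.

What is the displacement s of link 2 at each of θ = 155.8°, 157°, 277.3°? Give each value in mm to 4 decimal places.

seg 1 [0°–131.8°] uniform, h=29: full span → s += 29 → s = 29.0000
seg 2 [131.8°–164.5°] uniform, h=-18: θ=155.8° here. β=24, B=32.7. -18·24/32.7 = -13.2110 → s = 15.7890
seg 2 [131.8°–164.5°] uniform, h=-18: θ=157° here. β=25.2, B=32.7. -18·25.2/32.7 = -13.8716 → s = 15.1284
seg 2 [131.8°–164.5°] uniform, h=-18: full span → s += -18 → s = 11.0000
seg 3 [164.5°–280°] simple-harmonic, h=-5: θ=277.3° here. β=112.8, B=115.5. -5/2·(1 − cos(π·0.9766)) = -4.9933 → s = 6.0067

θ=155.8°: 15.7890
θ=157°: 15.1284
θ=277.3°: 6.0067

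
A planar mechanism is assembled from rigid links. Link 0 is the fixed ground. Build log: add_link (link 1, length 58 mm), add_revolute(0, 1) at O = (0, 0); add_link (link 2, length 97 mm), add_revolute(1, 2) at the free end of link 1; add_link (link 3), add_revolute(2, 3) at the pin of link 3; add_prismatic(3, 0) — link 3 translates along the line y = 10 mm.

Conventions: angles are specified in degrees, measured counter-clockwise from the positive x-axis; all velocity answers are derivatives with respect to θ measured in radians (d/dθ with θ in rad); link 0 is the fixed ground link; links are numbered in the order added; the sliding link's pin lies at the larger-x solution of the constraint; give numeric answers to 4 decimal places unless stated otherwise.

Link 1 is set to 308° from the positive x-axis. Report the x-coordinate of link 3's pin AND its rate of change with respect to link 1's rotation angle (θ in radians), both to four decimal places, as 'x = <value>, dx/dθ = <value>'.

geometry: r = 58 mm, L = 97 mm, e = 10 mm
crank pin P = (r cos θ, r sin θ) = (35.708366, -45.704624)
h = r sin θ − e = -45.704624 − 10 = -55.704624
x = r cos θ + √(L² − h²) = 35.708366 + 79.410295 = 115.118660
dx/dθ = −r sin θ − h·r cos θ/√(L² − h²) (θ in radians; h = -55.704624) = 70.753279

x = 115.1187, dx/dθ = 70.7533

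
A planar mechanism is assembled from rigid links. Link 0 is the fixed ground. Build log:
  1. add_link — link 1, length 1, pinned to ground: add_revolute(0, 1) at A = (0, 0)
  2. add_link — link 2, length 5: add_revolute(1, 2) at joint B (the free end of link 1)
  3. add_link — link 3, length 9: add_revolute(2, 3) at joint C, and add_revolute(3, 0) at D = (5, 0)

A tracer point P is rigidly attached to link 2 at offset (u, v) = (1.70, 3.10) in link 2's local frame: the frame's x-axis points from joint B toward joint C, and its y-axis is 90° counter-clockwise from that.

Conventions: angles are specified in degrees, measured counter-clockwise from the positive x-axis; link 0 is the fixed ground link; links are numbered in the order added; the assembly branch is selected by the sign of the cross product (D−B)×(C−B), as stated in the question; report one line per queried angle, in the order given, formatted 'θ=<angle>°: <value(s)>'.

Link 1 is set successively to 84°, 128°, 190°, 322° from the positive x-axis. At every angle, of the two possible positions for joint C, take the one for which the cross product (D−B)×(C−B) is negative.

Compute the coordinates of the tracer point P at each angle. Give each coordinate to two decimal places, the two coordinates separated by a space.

A=(0,0), D=(5.00,0)
θ=84°: B = A + 1.00·(cos84°, sin84°) = (0.1045, 0.9945)
θ=84°: |BD| = 4.9955
θ=84°: circle(B,5.00) ∩ circle(D,9.00): a=-3.1073, h=3.9172
θ=84°:   candidates: C₊=(-2.1608,5.4519) cross=19.568; C₋=(-3.7205,-2.2256) cross=-19.568
θ=84°:   branch - wants cross < 0 → take C=(-3.7205,-2.2256) (cross=-19.568)
θ=84°: ex = (C−B)/|BC| = (-0.7650,-0.6440); ey = (0.6440,-0.7650)
θ=84°: P = B + 1.70·ex + 3.10·ey = (0.8005,-2.4718)
θ=128°: B = A + 1.00·(cos128°, sin128°) = (-0.6157, 0.7880)
θ=128°: |BD| = 5.6707
θ=128°: circle(B,5.00) ∩ circle(D,9.00): a=-2.1023, h=4.5365
θ=128°:   candidates: C₊=(-2.0672,5.5727) cross=25.725; C₋=(-3.3280,-3.4124) cross=-25.725
θ=128°:   branch - wants cross < 0 → take C=(-3.3280,-3.4124) (cross=-25.725)
θ=128°: ex = (C−B)/|BC| = (-0.5425,-0.8401); ey = (0.8401,-0.5425)
θ=128°: P = B + 1.70·ex + 3.10·ey = (1.0664,-2.3218)
θ=190°: B = A + 1.00·(cos190°, sin190°) = (-0.9848, -0.1736)
θ=190°: |BD| = 5.9873
θ=190°: circle(B,5.00) ∩ circle(D,9.00): a=-1.6829, h=4.7083
θ=190°:   candidates: C₊=(-2.8035,4.4838) cross=28.190; C₋=(-2.5304,-4.9288) cross=-28.190
θ=190°:   branch - wants cross < 0 → take C=(-2.5304,-4.9288) (cross=-28.190)
θ=190°: ex = (C−B)/|BC| = (-0.3091,-0.9510); ey = (0.9510,-0.3091)
θ=190°: P = B + 1.70·ex + 3.10·ey = (1.4378,-2.7487)
θ=322°: B = A + 1.00·(cos322°, sin322°) = (0.7880, -0.6157)
θ=322°: |BD| = 4.2567
θ=322°: circle(B,5.00) ∩ circle(D,9.00): a=-4.4494, h=2.2809
θ=322°:   candidates: C₊=(-3.9445,0.9978) cross=9.709; C₋=(-3.2847,-3.5161) cross=-9.709
θ=322°:   branch - wants cross < 0 → take C=(-3.2847,-3.5161) (cross=-9.709)
θ=322°: ex = (C−B)/|BC| = (-0.8145,-0.5801); ey = (0.5801,-0.8145)
θ=322°: P = B + 1.70·ex + 3.10·ey = (1.2016,-4.1269)

θ=84°: 0.80 -2.47
θ=128°: 1.07 -2.32
θ=190°: 1.44 -2.75
θ=322°: 1.20 -4.13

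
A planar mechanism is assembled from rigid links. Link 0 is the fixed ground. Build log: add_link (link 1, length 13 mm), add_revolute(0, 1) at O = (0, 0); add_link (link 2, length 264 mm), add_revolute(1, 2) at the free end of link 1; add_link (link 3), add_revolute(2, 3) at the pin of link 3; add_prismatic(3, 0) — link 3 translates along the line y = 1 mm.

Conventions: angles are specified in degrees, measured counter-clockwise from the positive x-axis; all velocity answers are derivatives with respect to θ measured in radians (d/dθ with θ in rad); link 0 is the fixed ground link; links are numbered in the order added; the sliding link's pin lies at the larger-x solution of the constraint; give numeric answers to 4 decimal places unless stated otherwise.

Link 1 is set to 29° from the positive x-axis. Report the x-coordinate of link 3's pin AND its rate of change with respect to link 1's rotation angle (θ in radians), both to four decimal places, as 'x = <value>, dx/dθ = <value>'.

geometry: r = 13 mm, L = 264 mm, e = 1 mm
crank pin P = (r cos θ, r sin θ) = (11.370056, 6.302525)
h = r sin θ − e = 6.302525 − 1 = 5.302525
x = r cos θ + √(L² − h²) = 11.370056 + 263.946743 = 275.316799
dx/dθ = −r sin θ − h·r cos θ/√(L² − h²) (θ in radians; h = 5.302525) = -6.530942

x = 275.3168, dx/dθ = -6.5309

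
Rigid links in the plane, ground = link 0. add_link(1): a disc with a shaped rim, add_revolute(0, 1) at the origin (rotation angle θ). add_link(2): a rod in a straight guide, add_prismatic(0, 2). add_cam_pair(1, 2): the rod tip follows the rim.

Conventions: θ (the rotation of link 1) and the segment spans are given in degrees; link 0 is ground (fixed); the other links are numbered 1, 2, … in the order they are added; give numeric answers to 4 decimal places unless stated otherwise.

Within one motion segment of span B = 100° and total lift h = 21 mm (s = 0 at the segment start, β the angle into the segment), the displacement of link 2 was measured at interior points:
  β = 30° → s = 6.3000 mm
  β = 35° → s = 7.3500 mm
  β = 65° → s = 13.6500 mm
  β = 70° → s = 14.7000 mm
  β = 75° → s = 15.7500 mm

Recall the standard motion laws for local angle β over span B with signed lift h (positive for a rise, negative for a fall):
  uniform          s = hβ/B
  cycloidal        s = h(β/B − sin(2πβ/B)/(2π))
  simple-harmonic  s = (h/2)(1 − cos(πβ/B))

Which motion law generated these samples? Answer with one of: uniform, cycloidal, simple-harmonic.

candidates at β/B = r: uniform s = h·r (linear in β); cycloidal s = h·(r − sin(2πr)/(2π)); simple-harmonic s = (h/2)(1 − cos(πr))
β=30°: printed 6.3000 | uniform 6.3000, cycloidal 3.1213, simple-harmonic 4.3283
β=35°: printed 7.3500 | uniform 7.3500, cycloidal 4.6461, simple-harmonic 5.7331
β=65°: printed 13.6500 | uniform 13.6500, cycloidal 16.3539, simple-harmonic 15.2669
β=70°: printed 14.7000 | uniform 14.7000, cycloidal 17.8787, simple-harmonic 16.6717
β=75°: printed 15.7500 | uniform 15.7500, cycloidal 19.0923, simple-harmonic 17.9246
only one law matches every sample → uniform

uniform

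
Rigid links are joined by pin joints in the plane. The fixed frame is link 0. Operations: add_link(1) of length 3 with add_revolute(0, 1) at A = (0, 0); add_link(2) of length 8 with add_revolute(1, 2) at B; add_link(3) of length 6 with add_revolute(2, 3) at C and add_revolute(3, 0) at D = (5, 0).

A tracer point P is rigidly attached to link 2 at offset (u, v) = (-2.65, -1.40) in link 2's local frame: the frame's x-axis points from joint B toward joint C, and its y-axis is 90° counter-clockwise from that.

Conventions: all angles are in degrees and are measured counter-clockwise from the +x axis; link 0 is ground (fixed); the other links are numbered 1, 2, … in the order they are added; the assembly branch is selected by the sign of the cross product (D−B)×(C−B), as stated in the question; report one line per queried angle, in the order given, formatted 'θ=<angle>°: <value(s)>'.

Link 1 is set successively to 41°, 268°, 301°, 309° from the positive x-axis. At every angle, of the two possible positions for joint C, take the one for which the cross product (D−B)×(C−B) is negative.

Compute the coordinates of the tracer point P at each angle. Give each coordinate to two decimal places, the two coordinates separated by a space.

A=(0,0), D=(5.00,0)
θ=41°: B = A + 3.00·(cos41°, sin41°) = (2.2641, 1.9682)
θ=41°: |BD| = 3.3703
θ=41°: circle(B,8.00) ∩ circle(D,6.00): a=5.8391, h=5.4685
θ=41°:   candidates: C₊=(10.1976,2.9974) cross=18.430; C₋=(3.8106,-5.8809) cross=-18.430
θ=41°:   branch - wants cross < 0 → take C=(3.8106,-5.8809) (cross=-18.430)
θ=41°: ex = (C−B)/|BC| = (0.1933,-0.9811); ey = (0.9811,0.1933)
θ=41°: P = B + -2.65·ex + -1.40·ey = (0.3783,4.2976)
θ=268°: B = A + 3.00·(cos268°, sin268°) = (-0.1047, -2.9982)
θ=268°: |BD| = 5.9200
θ=268°: circle(B,8.00) ∩ circle(D,6.00): a=5.3249, h=5.9704
θ=268°:   candidates: C₊=(1.4631,4.8467) cross=35.345; C₋=(7.5105,-5.4495) cross=-35.345
θ=268°:   branch - wants cross < 0 → take C=(7.5105,-5.4495) (cross=-35.345)
θ=268°: ex = (C−B)/|BC| = (0.9519,-0.3064); ey = (0.3064,0.9519)
θ=268°: P = B + -2.65·ex + -1.40·ey = (-3.0562,-3.5188)
θ=301°: B = A + 3.00·(cos301°, sin301°) = (1.5451, -2.5715)
θ=301°: |BD| = 4.3068
θ=301°: circle(B,8.00) ∩ circle(D,6.00): a=5.4041, h=5.8988
θ=301°:   candidates: C₊=(2.3581,5.3871) cross=25.405; C₋=(9.4022,-4.0768) cross=-25.405
θ=301°:   branch - wants cross < 0 → take C=(9.4022,-4.0768) (cross=-25.405)
θ=301°: ex = (C−B)/|BC| = (0.9821,-0.1882); ey = (0.1882,0.9821)
θ=301°: P = B + -2.65·ex + -1.40·ey = (-1.3210,-3.4479)
θ=309°: B = A + 3.00·(cos309°, sin309°) = (1.8880, -2.3314)
θ=309°: |BD| = 3.8885
θ=309°: circle(B,8.00) ∩ circle(D,6.00): a=5.5446, h=5.7669
θ=309°:   candidates: C₊=(2.8677,5.6083) cross=22.425; C₋=(9.7831,-3.6224) cross=-22.425
θ=309°:   branch - wants cross < 0 → take C=(9.7831,-3.6224) (cross=-22.425)
θ=309°: ex = (C−B)/|BC| = (0.9869,-0.1614); ey = (0.1614,0.9869)
θ=309°: P = B + -2.65·ex + -1.40·ey = (-0.9532,-3.2855)

θ=41°: 0.38 4.30
θ=268°: -3.06 -3.52
θ=301°: -1.32 -3.45
θ=309°: -0.95 -3.29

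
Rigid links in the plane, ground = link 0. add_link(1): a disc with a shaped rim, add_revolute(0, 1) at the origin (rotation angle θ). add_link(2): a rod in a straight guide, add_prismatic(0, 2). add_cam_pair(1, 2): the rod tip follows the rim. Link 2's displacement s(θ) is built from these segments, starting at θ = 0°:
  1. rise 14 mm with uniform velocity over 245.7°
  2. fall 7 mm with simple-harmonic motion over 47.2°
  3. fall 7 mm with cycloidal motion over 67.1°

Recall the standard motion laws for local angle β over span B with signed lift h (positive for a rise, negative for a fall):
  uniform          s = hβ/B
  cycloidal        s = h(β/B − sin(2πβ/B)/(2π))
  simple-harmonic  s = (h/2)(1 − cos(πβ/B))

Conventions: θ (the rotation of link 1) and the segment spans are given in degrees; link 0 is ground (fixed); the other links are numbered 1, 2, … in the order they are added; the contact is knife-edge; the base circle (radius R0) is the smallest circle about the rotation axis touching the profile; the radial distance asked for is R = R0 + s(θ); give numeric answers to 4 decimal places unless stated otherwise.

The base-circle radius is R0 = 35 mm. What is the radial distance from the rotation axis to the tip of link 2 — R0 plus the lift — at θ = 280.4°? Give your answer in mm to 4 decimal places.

segment 1 (0° to 245.7°, uniform, h = 14) is passed completely: s = 0.0000 + (14) = 14.0000
θ = 280.4° falls in segment 2 (245.7° to 292.9°, simple-harmonic, h = -7): β = 280.4 − 245.7 = 34.7°, B = 47.2°; Δs = -7/2·(1 − cos(π·0.7352)) = -5.8569; s = 14.0000 − 5.8569 = 8.1431
R = R0 + s = 35 + 8.1431 = 43.1431

43.1431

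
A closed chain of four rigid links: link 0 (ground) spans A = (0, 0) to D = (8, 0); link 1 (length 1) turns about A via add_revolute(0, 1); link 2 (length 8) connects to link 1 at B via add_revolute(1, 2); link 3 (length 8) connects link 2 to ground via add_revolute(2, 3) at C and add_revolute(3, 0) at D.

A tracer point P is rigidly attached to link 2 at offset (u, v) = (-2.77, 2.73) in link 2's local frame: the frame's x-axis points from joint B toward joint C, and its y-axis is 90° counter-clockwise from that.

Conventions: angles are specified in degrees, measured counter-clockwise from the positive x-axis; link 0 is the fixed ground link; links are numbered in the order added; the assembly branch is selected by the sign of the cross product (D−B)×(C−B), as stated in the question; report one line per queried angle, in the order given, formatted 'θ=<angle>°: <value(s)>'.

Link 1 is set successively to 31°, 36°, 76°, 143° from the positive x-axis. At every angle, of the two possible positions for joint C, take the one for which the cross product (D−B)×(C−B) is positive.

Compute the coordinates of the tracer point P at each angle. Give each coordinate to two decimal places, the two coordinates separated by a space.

A=(0,0), D=(8.00,0)
θ=31°: B = A + 1.00·(cos31°, sin31°) = (0.8572, 0.5150)
θ=31°: |BD| = 7.1614
θ=31°: circle(B,8.00) ∩ circle(D,8.00): a=3.5807, h=7.1539
θ=31°:   candidates: C₊=(4.9431,7.3929) cross=51.232; C₋=(3.9141,-6.8779) cross=-51.232
θ=31°:   branch + wants cross > 0 → take C=(4.9431,7.3929) (cross=51.232)
θ=31°: ex = (C−B)/|BC| = (0.5107,0.8597); ey = (-0.8597,0.5107)
θ=31°: P = B + -2.77·ex + 2.73·ey = (-2.9047,-0.4721)
θ=36°: B = A + 1.00·(cos36°, sin36°) = (0.8090, 0.5878)
θ=36°: |BD| = 7.2150
θ=36°: circle(B,8.00) ∩ circle(D,8.00): a=3.6075, h=7.1405
θ=36°:   candidates: C₊=(4.9862,7.4106) cross=51.518; C₋=(3.8228,-6.8228) cross=-51.518
θ=36°:   branch + wants cross > 0 → take C=(4.9862,7.4106) (cross=51.518)
θ=36°: ex = (C−B)/|BC| = (0.5222,0.8529); ey = (-0.8529,0.5222)
θ=36°: P = B + -2.77·ex + 2.73·ey = (-2.9656,-0.3491)
θ=76°: B = A + 1.00·(cos76°, sin76°) = (0.2419, 0.9703)
θ=76°: |BD| = 7.8185
θ=76°: circle(B,8.00) ∩ circle(D,8.00): a=3.9093, h=6.9798
θ=76°:   candidates: C₊=(4.9872,7.4110) cross=54.572; C₋=(3.2548,-6.4407) cross=-54.572
θ=76°:   branch + wants cross > 0 → take C=(4.9872,7.4110) (cross=54.572)
θ=76°: ex = (C−B)/|BC| = (0.5932,0.8051); ey = (-0.8051,0.5932)
θ=76°: P = B + -2.77·ex + 2.73·ey = (-3.5990,0.3595)
θ=143°: B = A + 1.00·(cos143°, sin143°) = (-0.7986, 0.6018)
θ=143°: |BD| = 8.8192
θ=143°: circle(B,8.00) ∩ circle(D,8.00): a=4.4096, h=6.6750
θ=143°:   candidates: C₊=(4.0562,6.9603) cross=58.868; C₋=(3.1452,-6.3585) cross=-58.868
θ=143°:   branch + wants cross > 0 → take C=(4.0562,6.9603) (cross=58.868)
θ=143°: ex = (C−B)/|BC| = (0.6069,0.7948); ey = (-0.7948,0.6069)
θ=143°: P = B + -2.77·ex + 2.73·ey = (-4.6495,0.0569)

θ=31°: -2.90 -0.47
θ=36°: -2.97 -0.35
θ=76°: -3.60 0.36
θ=143°: -4.65 0.06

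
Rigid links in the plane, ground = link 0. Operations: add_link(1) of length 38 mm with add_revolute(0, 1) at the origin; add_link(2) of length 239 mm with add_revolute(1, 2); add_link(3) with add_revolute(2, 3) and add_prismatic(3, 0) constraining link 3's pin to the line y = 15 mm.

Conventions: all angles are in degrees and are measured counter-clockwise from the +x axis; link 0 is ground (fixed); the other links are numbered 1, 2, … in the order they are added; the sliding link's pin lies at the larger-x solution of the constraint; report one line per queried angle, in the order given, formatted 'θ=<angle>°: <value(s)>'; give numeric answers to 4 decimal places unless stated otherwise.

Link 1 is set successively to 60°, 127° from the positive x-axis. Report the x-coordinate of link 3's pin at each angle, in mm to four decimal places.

geometry: r = 38 mm, L = 239 mm, e = 15 mm
θ=60°: crank pin P = (r cos θ, r sin θ) = (19.000000, 32.908965)
θ=60°: h = r sin θ − e = 32.908965 − 15 = 17.908965
θ=60°: x = r cos θ + √(L² − h²) = 19.000000 + 238.328070 = 257.328070
θ=127°: crank pin P = (r cos θ, r sin θ) = (-22.868971, 30.348149)
θ=127°: h = r sin θ − e = 30.348149 − 15 = 15.348149
θ=127°: x = r cos θ + √(L² − h²) = -22.868971 + 238.506676 = 215.637705

θ=60°: 257.3281
θ=127°: 215.6377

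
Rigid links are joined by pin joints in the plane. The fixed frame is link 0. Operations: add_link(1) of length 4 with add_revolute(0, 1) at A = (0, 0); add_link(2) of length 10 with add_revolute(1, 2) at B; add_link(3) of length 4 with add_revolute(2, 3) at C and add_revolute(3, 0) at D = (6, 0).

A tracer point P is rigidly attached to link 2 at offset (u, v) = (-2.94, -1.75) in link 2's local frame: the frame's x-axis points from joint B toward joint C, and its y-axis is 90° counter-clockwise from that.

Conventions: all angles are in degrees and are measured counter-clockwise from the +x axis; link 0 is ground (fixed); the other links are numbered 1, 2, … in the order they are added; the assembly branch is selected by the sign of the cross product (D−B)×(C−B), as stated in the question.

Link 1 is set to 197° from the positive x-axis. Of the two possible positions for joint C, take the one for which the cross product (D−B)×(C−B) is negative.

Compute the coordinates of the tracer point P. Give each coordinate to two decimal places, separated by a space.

A=(0,0), D=(6.00,0)
B = A + 4.00·(cos197°, sin197°) = (-3.8252, -1.1695)
|BD| = 9.8946
circle(B,10.00) ∩ circle(D,4.00): a=9.1920, h=3.9378
  candidates: C₊=(4.8370,3.8272) cross=38.963; C₋=(5.7678,-3.9933) cross=-38.963
  branch - wants cross < 0 → take C=(5.7678,-3.9933) (cross=-38.963)
ex = (C−B)/|BC| = (0.9593,-0.2824); ey = (0.2824,0.9593)
P = B + -2.94·ex + -1.75·ey = (-7.1397,-2.0181)

-7.14 -2.02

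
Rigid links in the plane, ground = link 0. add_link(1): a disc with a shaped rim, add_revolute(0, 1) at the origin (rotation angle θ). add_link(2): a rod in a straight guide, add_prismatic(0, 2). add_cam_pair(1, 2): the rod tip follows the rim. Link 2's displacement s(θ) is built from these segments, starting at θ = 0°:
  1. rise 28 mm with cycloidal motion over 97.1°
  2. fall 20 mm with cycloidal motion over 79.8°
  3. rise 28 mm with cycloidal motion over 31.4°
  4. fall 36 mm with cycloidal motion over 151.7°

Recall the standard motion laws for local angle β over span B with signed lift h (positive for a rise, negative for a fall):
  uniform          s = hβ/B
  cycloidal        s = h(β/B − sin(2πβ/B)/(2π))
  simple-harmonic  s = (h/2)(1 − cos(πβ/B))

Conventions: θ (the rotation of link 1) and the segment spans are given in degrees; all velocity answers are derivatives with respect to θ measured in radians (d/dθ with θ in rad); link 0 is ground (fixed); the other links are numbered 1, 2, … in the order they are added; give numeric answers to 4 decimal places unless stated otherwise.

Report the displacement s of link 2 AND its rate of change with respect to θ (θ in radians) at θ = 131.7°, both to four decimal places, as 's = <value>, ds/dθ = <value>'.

segment 1 (0° to 97.1°, cycloidal, h = 28) is passed completely: s = 0.0000 + (28) = 28.0000
θ = 131.7° falls in segment 2 (97.1° to 176.9°, cycloidal, h = -20): β = 131.7 − 97.1 = 34.6°, B = 79.8°; Δs = -20·(0.4336 − sin(2π·0.4336)/(2π)) = -7.3816; s = 28.0000 − 7.3816 = 20.6184
velocity in seg [97.1°–176.9°] (cycloidal), θ in radians: β = 34.6° = 0.6039 rad, B = 79.8° = 1.3928 rad; ds/dθ = (h/B)(1 − cos(2πβ/B)) = ((-20)/1.3928)(1 − cos(2π·0.4336)) = -27.487396 mm/rad

s = 20.6184, ds/dθ = -27.4874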